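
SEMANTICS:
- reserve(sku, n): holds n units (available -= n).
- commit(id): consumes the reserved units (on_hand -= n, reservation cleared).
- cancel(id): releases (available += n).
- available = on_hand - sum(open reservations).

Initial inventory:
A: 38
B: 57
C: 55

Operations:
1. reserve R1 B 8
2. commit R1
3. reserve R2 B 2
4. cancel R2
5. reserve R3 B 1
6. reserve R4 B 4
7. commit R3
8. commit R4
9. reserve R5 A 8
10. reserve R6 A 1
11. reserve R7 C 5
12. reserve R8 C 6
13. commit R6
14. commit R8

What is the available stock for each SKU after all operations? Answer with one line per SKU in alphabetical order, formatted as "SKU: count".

Answer: A: 29
B: 44
C: 44

Derivation:
Step 1: reserve R1 B 8 -> on_hand[A=38 B=57 C=55] avail[A=38 B=49 C=55] open={R1}
Step 2: commit R1 -> on_hand[A=38 B=49 C=55] avail[A=38 B=49 C=55] open={}
Step 3: reserve R2 B 2 -> on_hand[A=38 B=49 C=55] avail[A=38 B=47 C=55] open={R2}
Step 4: cancel R2 -> on_hand[A=38 B=49 C=55] avail[A=38 B=49 C=55] open={}
Step 5: reserve R3 B 1 -> on_hand[A=38 B=49 C=55] avail[A=38 B=48 C=55] open={R3}
Step 6: reserve R4 B 4 -> on_hand[A=38 B=49 C=55] avail[A=38 B=44 C=55] open={R3,R4}
Step 7: commit R3 -> on_hand[A=38 B=48 C=55] avail[A=38 B=44 C=55] open={R4}
Step 8: commit R4 -> on_hand[A=38 B=44 C=55] avail[A=38 B=44 C=55] open={}
Step 9: reserve R5 A 8 -> on_hand[A=38 B=44 C=55] avail[A=30 B=44 C=55] open={R5}
Step 10: reserve R6 A 1 -> on_hand[A=38 B=44 C=55] avail[A=29 B=44 C=55] open={R5,R6}
Step 11: reserve R7 C 5 -> on_hand[A=38 B=44 C=55] avail[A=29 B=44 C=50] open={R5,R6,R7}
Step 12: reserve R8 C 6 -> on_hand[A=38 B=44 C=55] avail[A=29 B=44 C=44] open={R5,R6,R7,R8}
Step 13: commit R6 -> on_hand[A=37 B=44 C=55] avail[A=29 B=44 C=44] open={R5,R7,R8}
Step 14: commit R8 -> on_hand[A=37 B=44 C=49] avail[A=29 B=44 C=44] open={R5,R7}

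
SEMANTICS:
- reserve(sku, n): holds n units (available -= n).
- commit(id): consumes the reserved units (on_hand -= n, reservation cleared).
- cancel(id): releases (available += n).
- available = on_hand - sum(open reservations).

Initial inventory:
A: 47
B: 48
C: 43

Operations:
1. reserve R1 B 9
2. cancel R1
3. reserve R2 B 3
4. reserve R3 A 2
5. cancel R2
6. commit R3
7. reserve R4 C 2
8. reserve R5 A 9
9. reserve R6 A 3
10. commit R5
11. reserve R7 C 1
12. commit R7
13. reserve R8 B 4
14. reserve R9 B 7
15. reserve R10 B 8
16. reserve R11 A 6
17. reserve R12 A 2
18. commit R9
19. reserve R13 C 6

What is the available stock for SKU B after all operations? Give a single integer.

Answer: 29

Derivation:
Step 1: reserve R1 B 9 -> on_hand[A=47 B=48 C=43] avail[A=47 B=39 C=43] open={R1}
Step 2: cancel R1 -> on_hand[A=47 B=48 C=43] avail[A=47 B=48 C=43] open={}
Step 3: reserve R2 B 3 -> on_hand[A=47 B=48 C=43] avail[A=47 B=45 C=43] open={R2}
Step 4: reserve R3 A 2 -> on_hand[A=47 B=48 C=43] avail[A=45 B=45 C=43] open={R2,R3}
Step 5: cancel R2 -> on_hand[A=47 B=48 C=43] avail[A=45 B=48 C=43] open={R3}
Step 6: commit R3 -> on_hand[A=45 B=48 C=43] avail[A=45 B=48 C=43] open={}
Step 7: reserve R4 C 2 -> on_hand[A=45 B=48 C=43] avail[A=45 B=48 C=41] open={R4}
Step 8: reserve R5 A 9 -> on_hand[A=45 B=48 C=43] avail[A=36 B=48 C=41] open={R4,R5}
Step 9: reserve R6 A 3 -> on_hand[A=45 B=48 C=43] avail[A=33 B=48 C=41] open={R4,R5,R6}
Step 10: commit R5 -> on_hand[A=36 B=48 C=43] avail[A=33 B=48 C=41] open={R4,R6}
Step 11: reserve R7 C 1 -> on_hand[A=36 B=48 C=43] avail[A=33 B=48 C=40] open={R4,R6,R7}
Step 12: commit R7 -> on_hand[A=36 B=48 C=42] avail[A=33 B=48 C=40] open={R4,R6}
Step 13: reserve R8 B 4 -> on_hand[A=36 B=48 C=42] avail[A=33 B=44 C=40] open={R4,R6,R8}
Step 14: reserve R9 B 7 -> on_hand[A=36 B=48 C=42] avail[A=33 B=37 C=40] open={R4,R6,R8,R9}
Step 15: reserve R10 B 8 -> on_hand[A=36 B=48 C=42] avail[A=33 B=29 C=40] open={R10,R4,R6,R8,R9}
Step 16: reserve R11 A 6 -> on_hand[A=36 B=48 C=42] avail[A=27 B=29 C=40] open={R10,R11,R4,R6,R8,R9}
Step 17: reserve R12 A 2 -> on_hand[A=36 B=48 C=42] avail[A=25 B=29 C=40] open={R10,R11,R12,R4,R6,R8,R9}
Step 18: commit R9 -> on_hand[A=36 B=41 C=42] avail[A=25 B=29 C=40] open={R10,R11,R12,R4,R6,R8}
Step 19: reserve R13 C 6 -> on_hand[A=36 B=41 C=42] avail[A=25 B=29 C=34] open={R10,R11,R12,R13,R4,R6,R8}
Final available[B] = 29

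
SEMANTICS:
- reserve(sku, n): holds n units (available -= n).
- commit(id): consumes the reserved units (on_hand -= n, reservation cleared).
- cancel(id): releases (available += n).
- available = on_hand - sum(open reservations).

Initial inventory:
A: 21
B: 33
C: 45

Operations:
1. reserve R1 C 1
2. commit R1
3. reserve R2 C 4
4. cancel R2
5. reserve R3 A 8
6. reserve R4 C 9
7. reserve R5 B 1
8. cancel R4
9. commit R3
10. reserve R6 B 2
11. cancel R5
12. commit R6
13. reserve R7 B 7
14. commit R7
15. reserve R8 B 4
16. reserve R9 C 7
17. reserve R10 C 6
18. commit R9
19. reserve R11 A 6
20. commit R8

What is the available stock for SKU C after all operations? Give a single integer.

Answer: 31

Derivation:
Step 1: reserve R1 C 1 -> on_hand[A=21 B=33 C=45] avail[A=21 B=33 C=44] open={R1}
Step 2: commit R1 -> on_hand[A=21 B=33 C=44] avail[A=21 B=33 C=44] open={}
Step 3: reserve R2 C 4 -> on_hand[A=21 B=33 C=44] avail[A=21 B=33 C=40] open={R2}
Step 4: cancel R2 -> on_hand[A=21 B=33 C=44] avail[A=21 B=33 C=44] open={}
Step 5: reserve R3 A 8 -> on_hand[A=21 B=33 C=44] avail[A=13 B=33 C=44] open={R3}
Step 6: reserve R4 C 9 -> on_hand[A=21 B=33 C=44] avail[A=13 B=33 C=35] open={R3,R4}
Step 7: reserve R5 B 1 -> on_hand[A=21 B=33 C=44] avail[A=13 B=32 C=35] open={R3,R4,R5}
Step 8: cancel R4 -> on_hand[A=21 B=33 C=44] avail[A=13 B=32 C=44] open={R3,R5}
Step 9: commit R3 -> on_hand[A=13 B=33 C=44] avail[A=13 B=32 C=44] open={R5}
Step 10: reserve R6 B 2 -> on_hand[A=13 B=33 C=44] avail[A=13 B=30 C=44] open={R5,R6}
Step 11: cancel R5 -> on_hand[A=13 B=33 C=44] avail[A=13 B=31 C=44] open={R6}
Step 12: commit R6 -> on_hand[A=13 B=31 C=44] avail[A=13 B=31 C=44] open={}
Step 13: reserve R7 B 7 -> on_hand[A=13 B=31 C=44] avail[A=13 B=24 C=44] open={R7}
Step 14: commit R7 -> on_hand[A=13 B=24 C=44] avail[A=13 B=24 C=44] open={}
Step 15: reserve R8 B 4 -> on_hand[A=13 B=24 C=44] avail[A=13 B=20 C=44] open={R8}
Step 16: reserve R9 C 7 -> on_hand[A=13 B=24 C=44] avail[A=13 B=20 C=37] open={R8,R9}
Step 17: reserve R10 C 6 -> on_hand[A=13 B=24 C=44] avail[A=13 B=20 C=31] open={R10,R8,R9}
Step 18: commit R9 -> on_hand[A=13 B=24 C=37] avail[A=13 B=20 C=31] open={R10,R8}
Step 19: reserve R11 A 6 -> on_hand[A=13 B=24 C=37] avail[A=7 B=20 C=31] open={R10,R11,R8}
Step 20: commit R8 -> on_hand[A=13 B=20 C=37] avail[A=7 B=20 C=31] open={R10,R11}
Final available[C] = 31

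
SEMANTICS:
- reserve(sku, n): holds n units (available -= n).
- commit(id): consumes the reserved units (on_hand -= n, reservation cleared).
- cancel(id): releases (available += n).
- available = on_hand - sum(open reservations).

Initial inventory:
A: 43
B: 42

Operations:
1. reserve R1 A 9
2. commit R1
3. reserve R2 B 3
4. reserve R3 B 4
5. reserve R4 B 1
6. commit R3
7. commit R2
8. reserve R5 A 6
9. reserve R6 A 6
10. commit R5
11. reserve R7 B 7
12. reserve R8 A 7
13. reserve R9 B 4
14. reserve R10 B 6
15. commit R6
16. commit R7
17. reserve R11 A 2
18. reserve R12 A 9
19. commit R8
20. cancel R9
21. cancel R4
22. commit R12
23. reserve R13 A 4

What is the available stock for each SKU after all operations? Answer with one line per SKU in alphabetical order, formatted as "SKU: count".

Step 1: reserve R1 A 9 -> on_hand[A=43 B=42] avail[A=34 B=42] open={R1}
Step 2: commit R1 -> on_hand[A=34 B=42] avail[A=34 B=42] open={}
Step 3: reserve R2 B 3 -> on_hand[A=34 B=42] avail[A=34 B=39] open={R2}
Step 4: reserve R3 B 4 -> on_hand[A=34 B=42] avail[A=34 B=35] open={R2,R3}
Step 5: reserve R4 B 1 -> on_hand[A=34 B=42] avail[A=34 B=34] open={R2,R3,R4}
Step 6: commit R3 -> on_hand[A=34 B=38] avail[A=34 B=34] open={R2,R4}
Step 7: commit R2 -> on_hand[A=34 B=35] avail[A=34 B=34] open={R4}
Step 8: reserve R5 A 6 -> on_hand[A=34 B=35] avail[A=28 B=34] open={R4,R5}
Step 9: reserve R6 A 6 -> on_hand[A=34 B=35] avail[A=22 B=34] open={R4,R5,R6}
Step 10: commit R5 -> on_hand[A=28 B=35] avail[A=22 B=34] open={R4,R6}
Step 11: reserve R7 B 7 -> on_hand[A=28 B=35] avail[A=22 B=27] open={R4,R6,R7}
Step 12: reserve R8 A 7 -> on_hand[A=28 B=35] avail[A=15 B=27] open={R4,R6,R7,R8}
Step 13: reserve R9 B 4 -> on_hand[A=28 B=35] avail[A=15 B=23] open={R4,R6,R7,R8,R9}
Step 14: reserve R10 B 6 -> on_hand[A=28 B=35] avail[A=15 B=17] open={R10,R4,R6,R7,R8,R9}
Step 15: commit R6 -> on_hand[A=22 B=35] avail[A=15 B=17] open={R10,R4,R7,R8,R9}
Step 16: commit R7 -> on_hand[A=22 B=28] avail[A=15 B=17] open={R10,R4,R8,R9}
Step 17: reserve R11 A 2 -> on_hand[A=22 B=28] avail[A=13 B=17] open={R10,R11,R4,R8,R9}
Step 18: reserve R12 A 9 -> on_hand[A=22 B=28] avail[A=4 B=17] open={R10,R11,R12,R4,R8,R9}
Step 19: commit R8 -> on_hand[A=15 B=28] avail[A=4 B=17] open={R10,R11,R12,R4,R9}
Step 20: cancel R9 -> on_hand[A=15 B=28] avail[A=4 B=21] open={R10,R11,R12,R4}
Step 21: cancel R4 -> on_hand[A=15 B=28] avail[A=4 B=22] open={R10,R11,R12}
Step 22: commit R12 -> on_hand[A=6 B=28] avail[A=4 B=22] open={R10,R11}
Step 23: reserve R13 A 4 -> on_hand[A=6 B=28] avail[A=0 B=22] open={R10,R11,R13}

Answer: A: 0
B: 22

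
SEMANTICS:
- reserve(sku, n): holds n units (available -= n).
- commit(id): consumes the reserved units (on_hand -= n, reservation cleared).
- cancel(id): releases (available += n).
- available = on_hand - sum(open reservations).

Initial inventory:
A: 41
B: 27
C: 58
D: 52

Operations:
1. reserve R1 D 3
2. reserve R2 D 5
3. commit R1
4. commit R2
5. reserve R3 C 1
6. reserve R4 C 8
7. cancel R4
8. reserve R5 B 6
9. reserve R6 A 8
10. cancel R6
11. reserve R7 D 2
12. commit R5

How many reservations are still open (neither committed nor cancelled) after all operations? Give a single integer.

Step 1: reserve R1 D 3 -> on_hand[A=41 B=27 C=58 D=52] avail[A=41 B=27 C=58 D=49] open={R1}
Step 2: reserve R2 D 5 -> on_hand[A=41 B=27 C=58 D=52] avail[A=41 B=27 C=58 D=44] open={R1,R2}
Step 3: commit R1 -> on_hand[A=41 B=27 C=58 D=49] avail[A=41 B=27 C=58 D=44] open={R2}
Step 4: commit R2 -> on_hand[A=41 B=27 C=58 D=44] avail[A=41 B=27 C=58 D=44] open={}
Step 5: reserve R3 C 1 -> on_hand[A=41 B=27 C=58 D=44] avail[A=41 B=27 C=57 D=44] open={R3}
Step 6: reserve R4 C 8 -> on_hand[A=41 B=27 C=58 D=44] avail[A=41 B=27 C=49 D=44] open={R3,R4}
Step 7: cancel R4 -> on_hand[A=41 B=27 C=58 D=44] avail[A=41 B=27 C=57 D=44] open={R3}
Step 8: reserve R5 B 6 -> on_hand[A=41 B=27 C=58 D=44] avail[A=41 B=21 C=57 D=44] open={R3,R5}
Step 9: reserve R6 A 8 -> on_hand[A=41 B=27 C=58 D=44] avail[A=33 B=21 C=57 D=44] open={R3,R5,R6}
Step 10: cancel R6 -> on_hand[A=41 B=27 C=58 D=44] avail[A=41 B=21 C=57 D=44] open={R3,R5}
Step 11: reserve R7 D 2 -> on_hand[A=41 B=27 C=58 D=44] avail[A=41 B=21 C=57 D=42] open={R3,R5,R7}
Step 12: commit R5 -> on_hand[A=41 B=21 C=58 D=44] avail[A=41 B=21 C=57 D=42] open={R3,R7}
Open reservations: ['R3', 'R7'] -> 2

Answer: 2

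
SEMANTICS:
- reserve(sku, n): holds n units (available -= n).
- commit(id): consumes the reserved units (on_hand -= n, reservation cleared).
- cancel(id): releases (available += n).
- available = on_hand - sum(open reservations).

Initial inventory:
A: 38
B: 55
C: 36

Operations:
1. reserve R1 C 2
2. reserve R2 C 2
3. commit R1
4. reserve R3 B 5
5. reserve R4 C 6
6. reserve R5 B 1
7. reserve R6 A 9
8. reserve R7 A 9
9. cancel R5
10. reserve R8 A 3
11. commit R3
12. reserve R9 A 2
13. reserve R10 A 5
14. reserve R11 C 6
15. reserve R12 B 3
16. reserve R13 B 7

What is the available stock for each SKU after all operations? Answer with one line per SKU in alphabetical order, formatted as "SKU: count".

Answer: A: 10
B: 40
C: 20

Derivation:
Step 1: reserve R1 C 2 -> on_hand[A=38 B=55 C=36] avail[A=38 B=55 C=34] open={R1}
Step 2: reserve R2 C 2 -> on_hand[A=38 B=55 C=36] avail[A=38 B=55 C=32] open={R1,R2}
Step 3: commit R1 -> on_hand[A=38 B=55 C=34] avail[A=38 B=55 C=32] open={R2}
Step 4: reserve R3 B 5 -> on_hand[A=38 B=55 C=34] avail[A=38 B=50 C=32] open={R2,R3}
Step 5: reserve R4 C 6 -> on_hand[A=38 B=55 C=34] avail[A=38 B=50 C=26] open={R2,R3,R4}
Step 6: reserve R5 B 1 -> on_hand[A=38 B=55 C=34] avail[A=38 B=49 C=26] open={R2,R3,R4,R5}
Step 7: reserve R6 A 9 -> on_hand[A=38 B=55 C=34] avail[A=29 B=49 C=26] open={R2,R3,R4,R5,R6}
Step 8: reserve R7 A 9 -> on_hand[A=38 B=55 C=34] avail[A=20 B=49 C=26] open={R2,R3,R4,R5,R6,R7}
Step 9: cancel R5 -> on_hand[A=38 B=55 C=34] avail[A=20 B=50 C=26] open={R2,R3,R4,R6,R7}
Step 10: reserve R8 A 3 -> on_hand[A=38 B=55 C=34] avail[A=17 B=50 C=26] open={R2,R3,R4,R6,R7,R8}
Step 11: commit R3 -> on_hand[A=38 B=50 C=34] avail[A=17 B=50 C=26] open={R2,R4,R6,R7,R8}
Step 12: reserve R9 A 2 -> on_hand[A=38 B=50 C=34] avail[A=15 B=50 C=26] open={R2,R4,R6,R7,R8,R9}
Step 13: reserve R10 A 5 -> on_hand[A=38 B=50 C=34] avail[A=10 B=50 C=26] open={R10,R2,R4,R6,R7,R8,R9}
Step 14: reserve R11 C 6 -> on_hand[A=38 B=50 C=34] avail[A=10 B=50 C=20] open={R10,R11,R2,R4,R6,R7,R8,R9}
Step 15: reserve R12 B 3 -> on_hand[A=38 B=50 C=34] avail[A=10 B=47 C=20] open={R10,R11,R12,R2,R4,R6,R7,R8,R9}
Step 16: reserve R13 B 7 -> on_hand[A=38 B=50 C=34] avail[A=10 B=40 C=20] open={R10,R11,R12,R13,R2,R4,R6,R7,R8,R9}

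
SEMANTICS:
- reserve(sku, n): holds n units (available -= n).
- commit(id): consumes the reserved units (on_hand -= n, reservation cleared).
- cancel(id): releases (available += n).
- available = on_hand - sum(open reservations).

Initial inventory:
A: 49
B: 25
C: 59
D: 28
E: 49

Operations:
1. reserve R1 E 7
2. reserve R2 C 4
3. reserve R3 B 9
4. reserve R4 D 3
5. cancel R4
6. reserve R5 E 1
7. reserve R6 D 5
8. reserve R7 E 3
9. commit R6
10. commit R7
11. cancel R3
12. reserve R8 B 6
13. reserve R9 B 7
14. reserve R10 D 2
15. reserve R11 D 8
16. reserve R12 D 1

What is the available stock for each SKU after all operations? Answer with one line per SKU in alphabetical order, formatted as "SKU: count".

Step 1: reserve R1 E 7 -> on_hand[A=49 B=25 C=59 D=28 E=49] avail[A=49 B=25 C=59 D=28 E=42] open={R1}
Step 2: reserve R2 C 4 -> on_hand[A=49 B=25 C=59 D=28 E=49] avail[A=49 B=25 C=55 D=28 E=42] open={R1,R2}
Step 3: reserve R3 B 9 -> on_hand[A=49 B=25 C=59 D=28 E=49] avail[A=49 B=16 C=55 D=28 E=42] open={R1,R2,R3}
Step 4: reserve R4 D 3 -> on_hand[A=49 B=25 C=59 D=28 E=49] avail[A=49 B=16 C=55 D=25 E=42] open={R1,R2,R3,R4}
Step 5: cancel R4 -> on_hand[A=49 B=25 C=59 D=28 E=49] avail[A=49 B=16 C=55 D=28 E=42] open={R1,R2,R3}
Step 6: reserve R5 E 1 -> on_hand[A=49 B=25 C=59 D=28 E=49] avail[A=49 B=16 C=55 D=28 E=41] open={R1,R2,R3,R5}
Step 7: reserve R6 D 5 -> on_hand[A=49 B=25 C=59 D=28 E=49] avail[A=49 B=16 C=55 D=23 E=41] open={R1,R2,R3,R5,R6}
Step 8: reserve R7 E 3 -> on_hand[A=49 B=25 C=59 D=28 E=49] avail[A=49 B=16 C=55 D=23 E=38] open={R1,R2,R3,R5,R6,R7}
Step 9: commit R6 -> on_hand[A=49 B=25 C=59 D=23 E=49] avail[A=49 B=16 C=55 D=23 E=38] open={R1,R2,R3,R5,R7}
Step 10: commit R7 -> on_hand[A=49 B=25 C=59 D=23 E=46] avail[A=49 B=16 C=55 D=23 E=38] open={R1,R2,R3,R5}
Step 11: cancel R3 -> on_hand[A=49 B=25 C=59 D=23 E=46] avail[A=49 B=25 C=55 D=23 E=38] open={R1,R2,R5}
Step 12: reserve R8 B 6 -> on_hand[A=49 B=25 C=59 D=23 E=46] avail[A=49 B=19 C=55 D=23 E=38] open={R1,R2,R5,R8}
Step 13: reserve R9 B 7 -> on_hand[A=49 B=25 C=59 D=23 E=46] avail[A=49 B=12 C=55 D=23 E=38] open={R1,R2,R5,R8,R9}
Step 14: reserve R10 D 2 -> on_hand[A=49 B=25 C=59 D=23 E=46] avail[A=49 B=12 C=55 D=21 E=38] open={R1,R10,R2,R5,R8,R9}
Step 15: reserve R11 D 8 -> on_hand[A=49 B=25 C=59 D=23 E=46] avail[A=49 B=12 C=55 D=13 E=38] open={R1,R10,R11,R2,R5,R8,R9}
Step 16: reserve R12 D 1 -> on_hand[A=49 B=25 C=59 D=23 E=46] avail[A=49 B=12 C=55 D=12 E=38] open={R1,R10,R11,R12,R2,R5,R8,R9}

Answer: A: 49
B: 12
C: 55
D: 12
E: 38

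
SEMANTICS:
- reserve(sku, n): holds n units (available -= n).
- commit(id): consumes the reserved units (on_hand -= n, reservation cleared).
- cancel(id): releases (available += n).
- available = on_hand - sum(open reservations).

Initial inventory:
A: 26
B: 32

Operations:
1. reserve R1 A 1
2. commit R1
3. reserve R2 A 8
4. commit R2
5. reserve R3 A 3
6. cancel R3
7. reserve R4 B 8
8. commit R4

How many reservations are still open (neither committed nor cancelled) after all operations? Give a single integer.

Answer: 0

Derivation:
Step 1: reserve R1 A 1 -> on_hand[A=26 B=32] avail[A=25 B=32] open={R1}
Step 2: commit R1 -> on_hand[A=25 B=32] avail[A=25 B=32] open={}
Step 3: reserve R2 A 8 -> on_hand[A=25 B=32] avail[A=17 B=32] open={R2}
Step 4: commit R2 -> on_hand[A=17 B=32] avail[A=17 B=32] open={}
Step 5: reserve R3 A 3 -> on_hand[A=17 B=32] avail[A=14 B=32] open={R3}
Step 6: cancel R3 -> on_hand[A=17 B=32] avail[A=17 B=32] open={}
Step 7: reserve R4 B 8 -> on_hand[A=17 B=32] avail[A=17 B=24] open={R4}
Step 8: commit R4 -> on_hand[A=17 B=24] avail[A=17 B=24] open={}
Open reservations: [] -> 0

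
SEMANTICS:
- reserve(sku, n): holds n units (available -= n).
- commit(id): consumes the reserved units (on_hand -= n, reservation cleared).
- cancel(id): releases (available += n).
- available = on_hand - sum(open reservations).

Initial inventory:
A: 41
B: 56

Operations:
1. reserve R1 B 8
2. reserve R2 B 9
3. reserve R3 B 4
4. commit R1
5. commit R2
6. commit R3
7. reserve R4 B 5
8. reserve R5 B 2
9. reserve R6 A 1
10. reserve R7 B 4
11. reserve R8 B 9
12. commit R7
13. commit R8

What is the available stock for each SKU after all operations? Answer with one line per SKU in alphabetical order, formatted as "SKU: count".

Answer: A: 40
B: 15

Derivation:
Step 1: reserve R1 B 8 -> on_hand[A=41 B=56] avail[A=41 B=48] open={R1}
Step 2: reserve R2 B 9 -> on_hand[A=41 B=56] avail[A=41 B=39] open={R1,R2}
Step 3: reserve R3 B 4 -> on_hand[A=41 B=56] avail[A=41 B=35] open={R1,R2,R3}
Step 4: commit R1 -> on_hand[A=41 B=48] avail[A=41 B=35] open={R2,R3}
Step 5: commit R2 -> on_hand[A=41 B=39] avail[A=41 B=35] open={R3}
Step 6: commit R3 -> on_hand[A=41 B=35] avail[A=41 B=35] open={}
Step 7: reserve R4 B 5 -> on_hand[A=41 B=35] avail[A=41 B=30] open={R4}
Step 8: reserve R5 B 2 -> on_hand[A=41 B=35] avail[A=41 B=28] open={R4,R5}
Step 9: reserve R6 A 1 -> on_hand[A=41 B=35] avail[A=40 B=28] open={R4,R5,R6}
Step 10: reserve R7 B 4 -> on_hand[A=41 B=35] avail[A=40 B=24] open={R4,R5,R6,R7}
Step 11: reserve R8 B 9 -> on_hand[A=41 B=35] avail[A=40 B=15] open={R4,R5,R6,R7,R8}
Step 12: commit R7 -> on_hand[A=41 B=31] avail[A=40 B=15] open={R4,R5,R6,R8}
Step 13: commit R8 -> on_hand[A=41 B=22] avail[A=40 B=15] open={R4,R5,R6}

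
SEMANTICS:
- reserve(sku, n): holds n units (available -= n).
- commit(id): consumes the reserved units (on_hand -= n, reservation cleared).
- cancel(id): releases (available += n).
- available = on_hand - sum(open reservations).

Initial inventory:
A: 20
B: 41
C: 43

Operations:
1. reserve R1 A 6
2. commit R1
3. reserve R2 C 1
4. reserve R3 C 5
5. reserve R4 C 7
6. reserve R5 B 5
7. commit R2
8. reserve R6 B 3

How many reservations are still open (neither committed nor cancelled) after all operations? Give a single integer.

Answer: 4

Derivation:
Step 1: reserve R1 A 6 -> on_hand[A=20 B=41 C=43] avail[A=14 B=41 C=43] open={R1}
Step 2: commit R1 -> on_hand[A=14 B=41 C=43] avail[A=14 B=41 C=43] open={}
Step 3: reserve R2 C 1 -> on_hand[A=14 B=41 C=43] avail[A=14 B=41 C=42] open={R2}
Step 4: reserve R3 C 5 -> on_hand[A=14 B=41 C=43] avail[A=14 B=41 C=37] open={R2,R3}
Step 5: reserve R4 C 7 -> on_hand[A=14 B=41 C=43] avail[A=14 B=41 C=30] open={R2,R3,R4}
Step 6: reserve R5 B 5 -> on_hand[A=14 B=41 C=43] avail[A=14 B=36 C=30] open={R2,R3,R4,R5}
Step 7: commit R2 -> on_hand[A=14 B=41 C=42] avail[A=14 B=36 C=30] open={R3,R4,R5}
Step 8: reserve R6 B 3 -> on_hand[A=14 B=41 C=42] avail[A=14 B=33 C=30] open={R3,R4,R5,R6}
Open reservations: ['R3', 'R4', 'R5', 'R6'] -> 4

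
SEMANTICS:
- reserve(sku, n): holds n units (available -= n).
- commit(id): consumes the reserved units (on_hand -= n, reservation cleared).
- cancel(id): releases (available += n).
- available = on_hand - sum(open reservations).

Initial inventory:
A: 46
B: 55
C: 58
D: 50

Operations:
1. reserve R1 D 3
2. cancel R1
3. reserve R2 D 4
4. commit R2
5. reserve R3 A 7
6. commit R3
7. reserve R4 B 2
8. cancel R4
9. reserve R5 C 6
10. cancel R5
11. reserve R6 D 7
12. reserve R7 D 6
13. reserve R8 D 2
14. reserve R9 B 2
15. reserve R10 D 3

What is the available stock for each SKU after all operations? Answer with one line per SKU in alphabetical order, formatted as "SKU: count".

Step 1: reserve R1 D 3 -> on_hand[A=46 B=55 C=58 D=50] avail[A=46 B=55 C=58 D=47] open={R1}
Step 2: cancel R1 -> on_hand[A=46 B=55 C=58 D=50] avail[A=46 B=55 C=58 D=50] open={}
Step 3: reserve R2 D 4 -> on_hand[A=46 B=55 C=58 D=50] avail[A=46 B=55 C=58 D=46] open={R2}
Step 4: commit R2 -> on_hand[A=46 B=55 C=58 D=46] avail[A=46 B=55 C=58 D=46] open={}
Step 5: reserve R3 A 7 -> on_hand[A=46 B=55 C=58 D=46] avail[A=39 B=55 C=58 D=46] open={R3}
Step 6: commit R3 -> on_hand[A=39 B=55 C=58 D=46] avail[A=39 B=55 C=58 D=46] open={}
Step 7: reserve R4 B 2 -> on_hand[A=39 B=55 C=58 D=46] avail[A=39 B=53 C=58 D=46] open={R4}
Step 8: cancel R4 -> on_hand[A=39 B=55 C=58 D=46] avail[A=39 B=55 C=58 D=46] open={}
Step 9: reserve R5 C 6 -> on_hand[A=39 B=55 C=58 D=46] avail[A=39 B=55 C=52 D=46] open={R5}
Step 10: cancel R5 -> on_hand[A=39 B=55 C=58 D=46] avail[A=39 B=55 C=58 D=46] open={}
Step 11: reserve R6 D 7 -> on_hand[A=39 B=55 C=58 D=46] avail[A=39 B=55 C=58 D=39] open={R6}
Step 12: reserve R7 D 6 -> on_hand[A=39 B=55 C=58 D=46] avail[A=39 B=55 C=58 D=33] open={R6,R7}
Step 13: reserve R8 D 2 -> on_hand[A=39 B=55 C=58 D=46] avail[A=39 B=55 C=58 D=31] open={R6,R7,R8}
Step 14: reserve R9 B 2 -> on_hand[A=39 B=55 C=58 D=46] avail[A=39 B=53 C=58 D=31] open={R6,R7,R8,R9}
Step 15: reserve R10 D 3 -> on_hand[A=39 B=55 C=58 D=46] avail[A=39 B=53 C=58 D=28] open={R10,R6,R7,R8,R9}

Answer: A: 39
B: 53
C: 58
D: 28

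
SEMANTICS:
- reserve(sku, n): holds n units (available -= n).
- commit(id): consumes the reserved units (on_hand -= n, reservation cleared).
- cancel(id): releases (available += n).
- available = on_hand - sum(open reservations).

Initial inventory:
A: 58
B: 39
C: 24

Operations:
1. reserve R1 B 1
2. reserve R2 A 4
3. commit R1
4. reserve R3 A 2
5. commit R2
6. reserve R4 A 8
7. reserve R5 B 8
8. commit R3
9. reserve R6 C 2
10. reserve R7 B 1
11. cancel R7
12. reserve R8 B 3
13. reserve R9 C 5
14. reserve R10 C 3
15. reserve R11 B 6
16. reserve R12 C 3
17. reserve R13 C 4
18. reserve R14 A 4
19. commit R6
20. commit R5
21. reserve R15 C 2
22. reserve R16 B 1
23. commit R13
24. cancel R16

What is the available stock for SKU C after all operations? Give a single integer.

Step 1: reserve R1 B 1 -> on_hand[A=58 B=39 C=24] avail[A=58 B=38 C=24] open={R1}
Step 2: reserve R2 A 4 -> on_hand[A=58 B=39 C=24] avail[A=54 B=38 C=24] open={R1,R2}
Step 3: commit R1 -> on_hand[A=58 B=38 C=24] avail[A=54 B=38 C=24] open={R2}
Step 4: reserve R3 A 2 -> on_hand[A=58 B=38 C=24] avail[A=52 B=38 C=24] open={R2,R3}
Step 5: commit R2 -> on_hand[A=54 B=38 C=24] avail[A=52 B=38 C=24] open={R3}
Step 6: reserve R4 A 8 -> on_hand[A=54 B=38 C=24] avail[A=44 B=38 C=24] open={R3,R4}
Step 7: reserve R5 B 8 -> on_hand[A=54 B=38 C=24] avail[A=44 B=30 C=24] open={R3,R4,R5}
Step 8: commit R3 -> on_hand[A=52 B=38 C=24] avail[A=44 B=30 C=24] open={R4,R5}
Step 9: reserve R6 C 2 -> on_hand[A=52 B=38 C=24] avail[A=44 B=30 C=22] open={R4,R5,R6}
Step 10: reserve R7 B 1 -> on_hand[A=52 B=38 C=24] avail[A=44 B=29 C=22] open={R4,R5,R6,R7}
Step 11: cancel R7 -> on_hand[A=52 B=38 C=24] avail[A=44 B=30 C=22] open={R4,R5,R6}
Step 12: reserve R8 B 3 -> on_hand[A=52 B=38 C=24] avail[A=44 B=27 C=22] open={R4,R5,R6,R8}
Step 13: reserve R9 C 5 -> on_hand[A=52 B=38 C=24] avail[A=44 B=27 C=17] open={R4,R5,R6,R8,R9}
Step 14: reserve R10 C 3 -> on_hand[A=52 B=38 C=24] avail[A=44 B=27 C=14] open={R10,R4,R5,R6,R8,R9}
Step 15: reserve R11 B 6 -> on_hand[A=52 B=38 C=24] avail[A=44 B=21 C=14] open={R10,R11,R4,R5,R6,R8,R9}
Step 16: reserve R12 C 3 -> on_hand[A=52 B=38 C=24] avail[A=44 B=21 C=11] open={R10,R11,R12,R4,R5,R6,R8,R9}
Step 17: reserve R13 C 4 -> on_hand[A=52 B=38 C=24] avail[A=44 B=21 C=7] open={R10,R11,R12,R13,R4,R5,R6,R8,R9}
Step 18: reserve R14 A 4 -> on_hand[A=52 B=38 C=24] avail[A=40 B=21 C=7] open={R10,R11,R12,R13,R14,R4,R5,R6,R8,R9}
Step 19: commit R6 -> on_hand[A=52 B=38 C=22] avail[A=40 B=21 C=7] open={R10,R11,R12,R13,R14,R4,R5,R8,R9}
Step 20: commit R5 -> on_hand[A=52 B=30 C=22] avail[A=40 B=21 C=7] open={R10,R11,R12,R13,R14,R4,R8,R9}
Step 21: reserve R15 C 2 -> on_hand[A=52 B=30 C=22] avail[A=40 B=21 C=5] open={R10,R11,R12,R13,R14,R15,R4,R8,R9}
Step 22: reserve R16 B 1 -> on_hand[A=52 B=30 C=22] avail[A=40 B=20 C=5] open={R10,R11,R12,R13,R14,R15,R16,R4,R8,R9}
Step 23: commit R13 -> on_hand[A=52 B=30 C=18] avail[A=40 B=20 C=5] open={R10,R11,R12,R14,R15,R16,R4,R8,R9}
Step 24: cancel R16 -> on_hand[A=52 B=30 C=18] avail[A=40 B=21 C=5] open={R10,R11,R12,R14,R15,R4,R8,R9}
Final available[C] = 5

Answer: 5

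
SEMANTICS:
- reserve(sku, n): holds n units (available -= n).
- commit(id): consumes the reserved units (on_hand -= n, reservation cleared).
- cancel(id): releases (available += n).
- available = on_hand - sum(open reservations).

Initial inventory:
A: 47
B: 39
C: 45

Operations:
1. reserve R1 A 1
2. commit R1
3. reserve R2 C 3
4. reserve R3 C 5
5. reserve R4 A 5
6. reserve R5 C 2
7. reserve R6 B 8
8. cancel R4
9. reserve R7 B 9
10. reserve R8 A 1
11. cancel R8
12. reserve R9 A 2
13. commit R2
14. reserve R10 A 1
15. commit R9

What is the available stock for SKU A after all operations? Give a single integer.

Step 1: reserve R1 A 1 -> on_hand[A=47 B=39 C=45] avail[A=46 B=39 C=45] open={R1}
Step 2: commit R1 -> on_hand[A=46 B=39 C=45] avail[A=46 B=39 C=45] open={}
Step 3: reserve R2 C 3 -> on_hand[A=46 B=39 C=45] avail[A=46 B=39 C=42] open={R2}
Step 4: reserve R3 C 5 -> on_hand[A=46 B=39 C=45] avail[A=46 B=39 C=37] open={R2,R3}
Step 5: reserve R4 A 5 -> on_hand[A=46 B=39 C=45] avail[A=41 B=39 C=37] open={R2,R3,R4}
Step 6: reserve R5 C 2 -> on_hand[A=46 B=39 C=45] avail[A=41 B=39 C=35] open={R2,R3,R4,R5}
Step 7: reserve R6 B 8 -> on_hand[A=46 B=39 C=45] avail[A=41 B=31 C=35] open={R2,R3,R4,R5,R6}
Step 8: cancel R4 -> on_hand[A=46 B=39 C=45] avail[A=46 B=31 C=35] open={R2,R3,R5,R6}
Step 9: reserve R7 B 9 -> on_hand[A=46 B=39 C=45] avail[A=46 B=22 C=35] open={R2,R3,R5,R6,R7}
Step 10: reserve R8 A 1 -> on_hand[A=46 B=39 C=45] avail[A=45 B=22 C=35] open={R2,R3,R5,R6,R7,R8}
Step 11: cancel R8 -> on_hand[A=46 B=39 C=45] avail[A=46 B=22 C=35] open={R2,R3,R5,R6,R7}
Step 12: reserve R9 A 2 -> on_hand[A=46 B=39 C=45] avail[A=44 B=22 C=35] open={R2,R3,R5,R6,R7,R9}
Step 13: commit R2 -> on_hand[A=46 B=39 C=42] avail[A=44 B=22 C=35] open={R3,R5,R6,R7,R9}
Step 14: reserve R10 A 1 -> on_hand[A=46 B=39 C=42] avail[A=43 B=22 C=35] open={R10,R3,R5,R6,R7,R9}
Step 15: commit R9 -> on_hand[A=44 B=39 C=42] avail[A=43 B=22 C=35] open={R10,R3,R5,R6,R7}
Final available[A] = 43

Answer: 43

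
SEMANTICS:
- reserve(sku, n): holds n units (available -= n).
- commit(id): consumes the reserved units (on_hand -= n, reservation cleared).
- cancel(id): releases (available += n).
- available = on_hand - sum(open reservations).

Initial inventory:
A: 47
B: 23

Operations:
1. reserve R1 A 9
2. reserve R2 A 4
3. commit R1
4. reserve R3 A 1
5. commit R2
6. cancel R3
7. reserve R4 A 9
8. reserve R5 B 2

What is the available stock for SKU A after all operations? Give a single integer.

Step 1: reserve R1 A 9 -> on_hand[A=47 B=23] avail[A=38 B=23] open={R1}
Step 2: reserve R2 A 4 -> on_hand[A=47 B=23] avail[A=34 B=23] open={R1,R2}
Step 3: commit R1 -> on_hand[A=38 B=23] avail[A=34 B=23] open={R2}
Step 4: reserve R3 A 1 -> on_hand[A=38 B=23] avail[A=33 B=23] open={R2,R3}
Step 5: commit R2 -> on_hand[A=34 B=23] avail[A=33 B=23] open={R3}
Step 6: cancel R3 -> on_hand[A=34 B=23] avail[A=34 B=23] open={}
Step 7: reserve R4 A 9 -> on_hand[A=34 B=23] avail[A=25 B=23] open={R4}
Step 8: reserve R5 B 2 -> on_hand[A=34 B=23] avail[A=25 B=21] open={R4,R5}
Final available[A] = 25

Answer: 25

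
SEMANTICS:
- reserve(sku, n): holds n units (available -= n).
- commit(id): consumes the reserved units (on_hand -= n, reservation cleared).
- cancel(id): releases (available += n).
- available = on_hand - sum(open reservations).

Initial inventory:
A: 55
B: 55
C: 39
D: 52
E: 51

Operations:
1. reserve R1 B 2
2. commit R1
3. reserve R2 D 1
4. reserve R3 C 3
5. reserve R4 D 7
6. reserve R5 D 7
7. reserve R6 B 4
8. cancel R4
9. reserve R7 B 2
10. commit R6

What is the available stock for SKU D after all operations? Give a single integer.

Answer: 44

Derivation:
Step 1: reserve R1 B 2 -> on_hand[A=55 B=55 C=39 D=52 E=51] avail[A=55 B=53 C=39 D=52 E=51] open={R1}
Step 2: commit R1 -> on_hand[A=55 B=53 C=39 D=52 E=51] avail[A=55 B=53 C=39 D=52 E=51] open={}
Step 3: reserve R2 D 1 -> on_hand[A=55 B=53 C=39 D=52 E=51] avail[A=55 B=53 C=39 D=51 E=51] open={R2}
Step 4: reserve R3 C 3 -> on_hand[A=55 B=53 C=39 D=52 E=51] avail[A=55 B=53 C=36 D=51 E=51] open={R2,R3}
Step 5: reserve R4 D 7 -> on_hand[A=55 B=53 C=39 D=52 E=51] avail[A=55 B=53 C=36 D=44 E=51] open={R2,R3,R4}
Step 6: reserve R5 D 7 -> on_hand[A=55 B=53 C=39 D=52 E=51] avail[A=55 B=53 C=36 D=37 E=51] open={R2,R3,R4,R5}
Step 7: reserve R6 B 4 -> on_hand[A=55 B=53 C=39 D=52 E=51] avail[A=55 B=49 C=36 D=37 E=51] open={R2,R3,R4,R5,R6}
Step 8: cancel R4 -> on_hand[A=55 B=53 C=39 D=52 E=51] avail[A=55 B=49 C=36 D=44 E=51] open={R2,R3,R5,R6}
Step 9: reserve R7 B 2 -> on_hand[A=55 B=53 C=39 D=52 E=51] avail[A=55 B=47 C=36 D=44 E=51] open={R2,R3,R5,R6,R7}
Step 10: commit R6 -> on_hand[A=55 B=49 C=39 D=52 E=51] avail[A=55 B=47 C=36 D=44 E=51] open={R2,R3,R5,R7}
Final available[D] = 44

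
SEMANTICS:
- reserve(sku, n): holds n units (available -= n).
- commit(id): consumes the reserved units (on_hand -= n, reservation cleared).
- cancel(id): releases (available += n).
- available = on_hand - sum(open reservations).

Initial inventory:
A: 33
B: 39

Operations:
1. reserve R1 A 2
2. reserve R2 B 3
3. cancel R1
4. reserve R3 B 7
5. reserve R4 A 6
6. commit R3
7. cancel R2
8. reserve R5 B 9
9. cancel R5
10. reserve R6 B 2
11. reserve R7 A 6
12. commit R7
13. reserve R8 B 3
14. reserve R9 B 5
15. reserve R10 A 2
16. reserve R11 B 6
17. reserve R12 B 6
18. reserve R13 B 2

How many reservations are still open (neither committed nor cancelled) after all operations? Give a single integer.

Answer: 8

Derivation:
Step 1: reserve R1 A 2 -> on_hand[A=33 B=39] avail[A=31 B=39] open={R1}
Step 2: reserve R2 B 3 -> on_hand[A=33 B=39] avail[A=31 B=36] open={R1,R2}
Step 3: cancel R1 -> on_hand[A=33 B=39] avail[A=33 B=36] open={R2}
Step 4: reserve R3 B 7 -> on_hand[A=33 B=39] avail[A=33 B=29] open={R2,R3}
Step 5: reserve R4 A 6 -> on_hand[A=33 B=39] avail[A=27 B=29] open={R2,R3,R4}
Step 6: commit R3 -> on_hand[A=33 B=32] avail[A=27 B=29] open={R2,R4}
Step 7: cancel R2 -> on_hand[A=33 B=32] avail[A=27 B=32] open={R4}
Step 8: reserve R5 B 9 -> on_hand[A=33 B=32] avail[A=27 B=23] open={R4,R5}
Step 9: cancel R5 -> on_hand[A=33 B=32] avail[A=27 B=32] open={R4}
Step 10: reserve R6 B 2 -> on_hand[A=33 B=32] avail[A=27 B=30] open={R4,R6}
Step 11: reserve R7 A 6 -> on_hand[A=33 B=32] avail[A=21 B=30] open={R4,R6,R7}
Step 12: commit R7 -> on_hand[A=27 B=32] avail[A=21 B=30] open={R4,R6}
Step 13: reserve R8 B 3 -> on_hand[A=27 B=32] avail[A=21 B=27] open={R4,R6,R8}
Step 14: reserve R9 B 5 -> on_hand[A=27 B=32] avail[A=21 B=22] open={R4,R6,R8,R9}
Step 15: reserve R10 A 2 -> on_hand[A=27 B=32] avail[A=19 B=22] open={R10,R4,R6,R8,R9}
Step 16: reserve R11 B 6 -> on_hand[A=27 B=32] avail[A=19 B=16] open={R10,R11,R4,R6,R8,R9}
Step 17: reserve R12 B 6 -> on_hand[A=27 B=32] avail[A=19 B=10] open={R10,R11,R12,R4,R6,R8,R9}
Step 18: reserve R13 B 2 -> on_hand[A=27 B=32] avail[A=19 B=8] open={R10,R11,R12,R13,R4,R6,R8,R9}
Open reservations: ['R10', 'R11', 'R12', 'R13', 'R4', 'R6', 'R8', 'R9'] -> 8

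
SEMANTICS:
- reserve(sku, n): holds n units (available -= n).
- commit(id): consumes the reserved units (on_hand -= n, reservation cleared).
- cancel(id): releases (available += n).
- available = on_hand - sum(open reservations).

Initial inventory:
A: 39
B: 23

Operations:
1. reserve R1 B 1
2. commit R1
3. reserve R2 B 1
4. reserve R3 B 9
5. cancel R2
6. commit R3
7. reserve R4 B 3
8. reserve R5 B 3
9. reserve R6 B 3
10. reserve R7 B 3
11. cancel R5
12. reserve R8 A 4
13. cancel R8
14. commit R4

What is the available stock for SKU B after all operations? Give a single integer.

Step 1: reserve R1 B 1 -> on_hand[A=39 B=23] avail[A=39 B=22] open={R1}
Step 2: commit R1 -> on_hand[A=39 B=22] avail[A=39 B=22] open={}
Step 3: reserve R2 B 1 -> on_hand[A=39 B=22] avail[A=39 B=21] open={R2}
Step 4: reserve R3 B 9 -> on_hand[A=39 B=22] avail[A=39 B=12] open={R2,R3}
Step 5: cancel R2 -> on_hand[A=39 B=22] avail[A=39 B=13] open={R3}
Step 6: commit R3 -> on_hand[A=39 B=13] avail[A=39 B=13] open={}
Step 7: reserve R4 B 3 -> on_hand[A=39 B=13] avail[A=39 B=10] open={R4}
Step 8: reserve R5 B 3 -> on_hand[A=39 B=13] avail[A=39 B=7] open={R4,R5}
Step 9: reserve R6 B 3 -> on_hand[A=39 B=13] avail[A=39 B=4] open={R4,R5,R6}
Step 10: reserve R7 B 3 -> on_hand[A=39 B=13] avail[A=39 B=1] open={R4,R5,R6,R7}
Step 11: cancel R5 -> on_hand[A=39 B=13] avail[A=39 B=4] open={R4,R6,R7}
Step 12: reserve R8 A 4 -> on_hand[A=39 B=13] avail[A=35 B=4] open={R4,R6,R7,R8}
Step 13: cancel R8 -> on_hand[A=39 B=13] avail[A=39 B=4] open={R4,R6,R7}
Step 14: commit R4 -> on_hand[A=39 B=10] avail[A=39 B=4] open={R6,R7}
Final available[B] = 4

Answer: 4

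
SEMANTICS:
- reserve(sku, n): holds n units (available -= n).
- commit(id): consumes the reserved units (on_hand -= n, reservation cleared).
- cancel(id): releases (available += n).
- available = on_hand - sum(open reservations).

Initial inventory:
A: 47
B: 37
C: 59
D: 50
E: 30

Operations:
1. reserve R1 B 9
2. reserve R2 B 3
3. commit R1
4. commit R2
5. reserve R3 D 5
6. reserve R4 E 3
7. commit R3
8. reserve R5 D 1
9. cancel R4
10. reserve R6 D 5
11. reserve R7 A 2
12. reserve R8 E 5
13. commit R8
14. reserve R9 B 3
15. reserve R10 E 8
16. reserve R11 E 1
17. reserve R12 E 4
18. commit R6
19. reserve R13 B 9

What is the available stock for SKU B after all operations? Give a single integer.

Step 1: reserve R1 B 9 -> on_hand[A=47 B=37 C=59 D=50 E=30] avail[A=47 B=28 C=59 D=50 E=30] open={R1}
Step 2: reserve R2 B 3 -> on_hand[A=47 B=37 C=59 D=50 E=30] avail[A=47 B=25 C=59 D=50 E=30] open={R1,R2}
Step 3: commit R1 -> on_hand[A=47 B=28 C=59 D=50 E=30] avail[A=47 B=25 C=59 D=50 E=30] open={R2}
Step 4: commit R2 -> on_hand[A=47 B=25 C=59 D=50 E=30] avail[A=47 B=25 C=59 D=50 E=30] open={}
Step 5: reserve R3 D 5 -> on_hand[A=47 B=25 C=59 D=50 E=30] avail[A=47 B=25 C=59 D=45 E=30] open={R3}
Step 6: reserve R4 E 3 -> on_hand[A=47 B=25 C=59 D=50 E=30] avail[A=47 B=25 C=59 D=45 E=27] open={R3,R4}
Step 7: commit R3 -> on_hand[A=47 B=25 C=59 D=45 E=30] avail[A=47 B=25 C=59 D=45 E=27] open={R4}
Step 8: reserve R5 D 1 -> on_hand[A=47 B=25 C=59 D=45 E=30] avail[A=47 B=25 C=59 D=44 E=27] open={R4,R5}
Step 9: cancel R4 -> on_hand[A=47 B=25 C=59 D=45 E=30] avail[A=47 B=25 C=59 D=44 E=30] open={R5}
Step 10: reserve R6 D 5 -> on_hand[A=47 B=25 C=59 D=45 E=30] avail[A=47 B=25 C=59 D=39 E=30] open={R5,R6}
Step 11: reserve R7 A 2 -> on_hand[A=47 B=25 C=59 D=45 E=30] avail[A=45 B=25 C=59 D=39 E=30] open={R5,R6,R7}
Step 12: reserve R8 E 5 -> on_hand[A=47 B=25 C=59 D=45 E=30] avail[A=45 B=25 C=59 D=39 E=25] open={R5,R6,R7,R8}
Step 13: commit R8 -> on_hand[A=47 B=25 C=59 D=45 E=25] avail[A=45 B=25 C=59 D=39 E=25] open={R5,R6,R7}
Step 14: reserve R9 B 3 -> on_hand[A=47 B=25 C=59 D=45 E=25] avail[A=45 B=22 C=59 D=39 E=25] open={R5,R6,R7,R9}
Step 15: reserve R10 E 8 -> on_hand[A=47 B=25 C=59 D=45 E=25] avail[A=45 B=22 C=59 D=39 E=17] open={R10,R5,R6,R7,R9}
Step 16: reserve R11 E 1 -> on_hand[A=47 B=25 C=59 D=45 E=25] avail[A=45 B=22 C=59 D=39 E=16] open={R10,R11,R5,R6,R7,R9}
Step 17: reserve R12 E 4 -> on_hand[A=47 B=25 C=59 D=45 E=25] avail[A=45 B=22 C=59 D=39 E=12] open={R10,R11,R12,R5,R6,R7,R9}
Step 18: commit R6 -> on_hand[A=47 B=25 C=59 D=40 E=25] avail[A=45 B=22 C=59 D=39 E=12] open={R10,R11,R12,R5,R7,R9}
Step 19: reserve R13 B 9 -> on_hand[A=47 B=25 C=59 D=40 E=25] avail[A=45 B=13 C=59 D=39 E=12] open={R10,R11,R12,R13,R5,R7,R9}
Final available[B] = 13

Answer: 13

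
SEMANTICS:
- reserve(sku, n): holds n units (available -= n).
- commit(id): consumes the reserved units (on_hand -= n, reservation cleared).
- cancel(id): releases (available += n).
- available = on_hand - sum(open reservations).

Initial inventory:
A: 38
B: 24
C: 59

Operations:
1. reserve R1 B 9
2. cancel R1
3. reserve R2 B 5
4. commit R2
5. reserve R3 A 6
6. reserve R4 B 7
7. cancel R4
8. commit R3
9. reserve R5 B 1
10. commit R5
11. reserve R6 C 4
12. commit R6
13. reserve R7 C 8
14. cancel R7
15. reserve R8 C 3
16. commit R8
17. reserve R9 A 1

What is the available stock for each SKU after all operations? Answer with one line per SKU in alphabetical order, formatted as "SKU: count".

Answer: A: 31
B: 18
C: 52

Derivation:
Step 1: reserve R1 B 9 -> on_hand[A=38 B=24 C=59] avail[A=38 B=15 C=59] open={R1}
Step 2: cancel R1 -> on_hand[A=38 B=24 C=59] avail[A=38 B=24 C=59] open={}
Step 3: reserve R2 B 5 -> on_hand[A=38 B=24 C=59] avail[A=38 B=19 C=59] open={R2}
Step 4: commit R2 -> on_hand[A=38 B=19 C=59] avail[A=38 B=19 C=59] open={}
Step 5: reserve R3 A 6 -> on_hand[A=38 B=19 C=59] avail[A=32 B=19 C=59] open={R3}
Step 6: reserve R4 B 7 -> on_hand[A=38 B=19 C=59] avail[A=32 B=12 C=59] open={R3,R4}
Step 7: cancel R4 -> on_hand[A=38 B=19 C=59] avail[A=32 B=19 C=59] open={R3}
Step 8: commit R3 -> on_hand[A=32 B=19 C=59] avail[A=32 B=19 C=59] open={}
Step 9: reserve R5 B 1 -> on_hand[A=32 B=19 C=59] avail[A=32 B=18 C=59] open={R5}
Step 10: commit R5 -> on_hand[A=32 B=18 C=59] avail[A=32 B=18 C=59] open={}
Step 11: reserve R6 C 4 -> on_hand[A=32 B=18 C=59] avail[A=32 B=18 C=55] open={R6}
Step 12: commit R6 -> on_hand[A=32 B=18 C=55] avail[A=32 B=18 C=55] open={}
Step 13: reserve R7 C 8 -> on_hand[A=32 B=18 C=55] avail[A=32 B=18 C=47] open={R7}
Step 14: cancel R7 -> on_hand[A=32 B=18 C=55] avail[A=32 B=18 C=55] open={}
Step 15: reserve R8 C 3 -> on_hand[A=32 B=18 C=55] avail[A=32 B=18 C=52] open={R8}
Step 16: commit R8 -> on_hand[A=32 B=18 C=52] avail[A=32 B=18 C=52] open={}
Step 17: reserve R9 A 1 -> on_hand[A=32 B=18 C=52] avail[A=31 B=18 C=52] open={R9}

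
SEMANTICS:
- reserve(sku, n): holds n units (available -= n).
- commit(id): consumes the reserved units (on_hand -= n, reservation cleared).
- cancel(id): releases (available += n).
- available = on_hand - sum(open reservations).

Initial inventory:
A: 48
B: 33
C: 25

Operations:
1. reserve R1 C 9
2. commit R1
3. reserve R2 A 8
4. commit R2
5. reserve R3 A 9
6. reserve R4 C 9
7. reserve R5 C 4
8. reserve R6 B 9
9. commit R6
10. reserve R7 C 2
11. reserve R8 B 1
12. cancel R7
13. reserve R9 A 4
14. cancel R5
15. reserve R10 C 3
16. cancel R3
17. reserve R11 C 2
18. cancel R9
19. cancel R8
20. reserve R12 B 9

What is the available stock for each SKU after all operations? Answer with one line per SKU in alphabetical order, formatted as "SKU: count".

Answer: A: 40
B: 15
C: 2

Derivation:
Step 1: reserve R1 C 9 -> on_hand[A=48 B=33 C=25] avail[A=48 B=33 C=16] open={R1}
Step 2: commit R1 -> on_hand[A=48 B=33 C=16] avail[A=48 B=33 C=16] open={}
Step 3: reserve R2 A 8 -> on_hand[A=48 B=33 C=16] avail[A=40 B=33 C=16] open={R2}
Step 4: commit R2 -> on_hand[A=40 B=33 C=16] avail[A=40 B=33 C=16] open={}
Step 5: reserve R3 A 9 -> on_hand[A=40 B=33 C=16] avail[A=31 B=33 C=16] open={R3}
Step 6: reserve R4 C 9 -> on_hand[A=40 B=33 C=16] avail[A=31 B=33 C=7] open={R3,R4}
Step 7: reserve R5 C 4 -> on_hand[A=40 B=33 C=16] avail[A=31 B=33 C=3] open={R3,R4,R5}
Step 8: reserve R6 B 9 -> on_hand[A=40 B=33 C=16] avail[A=31 B=24 C=3] open={R3,R4,R5,R6}
Step 9: commit R6 -> on_hand[A=40 B=24 C=16] avail[A=31 B=24 C=3] open={R3,R4,R5}
Step 10: reserve R7 C 2 -> on_hand[A=40 B=24 C=16] avail[A=31 B=24 C=1] open={R3,R4,R5,R7}
Step 11: reserve R8 B 1 -> on_hand[A=40 B=24 C=16] avail[A=31 B=23 C=1] open={R3,R4,R5,R7,R8}
Step 12: cancel R7 -> on_hand[A=40 B=24 C=16] avail[A=31 B=23 C=3] open={R3,R4,R5,R8}
Step 13: reserve R9 A 4 -> on_hand[A=40 B=24 C=16] avail[A=27 B=23 C=3] open={R3,R4,R5,R8,R9}
Step 14: cancel R5 -> on_hand[A=40 B=24 C=16] avail[A=27 B=23 C=7] open={R3,R4,R8,R9}
Step 15: reserve R10 C 3 -> on_hand[A=40 B=24 C=16] avail[A=27 B=23 C=4] open={R10,R3,R4,R8,R9}
Step 16: cancel R3 -> on_hand[A=40 B=24 C=16] avail[A=36 B=23 C=4] open={R10,R4,R8,R9}
Step 17: reserve R11 C 2 -> on_hand[A=40 B=24 C=16] avail[A=36 B=23 C=2] open={R10,R11,R4,R8,R9}
Step 18: cancel R9 -> on_hand[A=40 B=24 C=16] avail[A=40 B=23 C=2] open={R10,R11,R4,R8}
Step 19: cancel R8 -> on_hand[A=40 B=24 C=16] avail[A=40 B=24 C=2] open={R10,R11,R4}
Step 20: reserve R12 B 9 -> on_hand[A=40 B=24 C=16] avail[A=40 B=15 C=2] open={R10,R11,R12,R4}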